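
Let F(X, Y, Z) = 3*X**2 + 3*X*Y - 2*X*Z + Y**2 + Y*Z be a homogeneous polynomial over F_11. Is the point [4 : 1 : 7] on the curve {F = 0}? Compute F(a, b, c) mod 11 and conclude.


F(4,1,7) ≡ 1 (mod 11); P is NOT on the curve.

Evaluate F(4, 1, 7) term-by-term (mod 11).
  3*X**2 ↦ 3·16·1·1 = 48
  3*X*Y ↦ 3·4·1·1 = 12
  -2*X*Z ↦ -2·4·1·7 = -56
  Y**2 ↦ 1·1·1·1 = 1
  Y*Z ↦ 1·1·1·7 = 7
Sum: F(4, 1, 7) = (48) + (12) + (-56) + (1) + (7) = 12.
Reducing mod 11: 12 ≡ 1 (mod 11).
Since F(a, b, c) ≡ 1 ≠ 0 (mod 11), P does NOT lie on the curve.


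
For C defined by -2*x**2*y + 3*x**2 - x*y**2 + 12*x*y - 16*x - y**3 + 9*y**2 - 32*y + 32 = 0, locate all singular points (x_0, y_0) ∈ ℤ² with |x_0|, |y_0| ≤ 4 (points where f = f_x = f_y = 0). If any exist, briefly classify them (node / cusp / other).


Singular points: {(2, 2)}; classification: node.

Compute partial derivatives:
  f_x = -4*x*y + 6*x - y**2 + 12*y - 16.
  f_y = -2*x**2 - 2*x*y + 12*x - 3*y**2 + 18*y - 32.
Scan x_0 ∈ {−4, ..., 4}. For each x_0, f_y(x_0, y) is a polynomial in y; find its integer roots y ∈ {−4, ..., 4}, then test f_x and f at those candidates.
  x = -4: f_y(-4, y) = -3*y**2 + 26*y - 112; no integer root y with |y| ≤ 4.
  x = -3: f_y(-3, y) = -3*y**2 + 24*y - 86; no integer root y with |y| ≤ 4.
  x = -2: f_y(-2, y) = -3*y**2 + 22*y - 64; no integer root y with |y| ≤ 4.
  x = -1: f_y(-1, y) = -3*y**2 + 20*y - 46; no integer root y with |y| ≤ 4.
  x = 0: f_y(0, y) = -3*y**2 + 18*y - 32; no integer root y with |y| ≤ 4.
  x = 1: f_y(1, y) = -3*y**2 + 16*y - 22; no integer root y with |y| ≤ 4.
  x = 2: f_y(2, y) = -3*y**2 + 14*y - 16; vanishes at y ∈ {2}. (2, 2): f_x = 0, f = 0 — SINGULAR.
  x = 3: f_y(3, y) = -3*y**2 + 12*y - 14; no integer root y with |y| ≤ 4.
  x = 4: f_y(4, y) = -3*y**2 + 10*y - 16; no integer root y with |y| ≤ 4.
Only singular point on the grid: (2, 2).
Classify: substitute x = 2 + u, y = 2 + v and expand: f = -2*u**2*v - u**2 - u*v**2 - v**3 + v**2.
No constant or linear terms (consistent with a singular point). Quadratic part: -u**2 + v**2. Cubic part: -2*u**2*v - u*v**2 - v**3.
The quadratic part v**2 - u**2 = (v − u)(v + u) splits into two distinct linear factors, so there are two distinct tangent lines y − 2 = ±(x − 2) — this is a node (ordinary double point).
Classification: node.


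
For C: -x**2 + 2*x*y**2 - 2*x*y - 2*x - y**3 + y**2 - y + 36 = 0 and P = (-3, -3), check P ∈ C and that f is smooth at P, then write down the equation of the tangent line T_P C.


Tangent line at P: 28*x + 8*y + 108 = 0.

Step 1: f(-3, -3) = 0, so P lies on C.
Step 2: partial derivatives
  f_x(x, y) = -2*x + 2*y**2 - 2*y - 2, f_y(x, y) = 4*x*y - 2*x - 3*y**2 + 2*y - 1.
  f_x(P) = 28, f_y(P) = 8 (gradient nonzero, so P is smooth).
Step 3: tangent line at P: 28·(x − -3) + 8·(y − -3) = 0.
Expanding: 28*x + 8*y + 108 = 0.


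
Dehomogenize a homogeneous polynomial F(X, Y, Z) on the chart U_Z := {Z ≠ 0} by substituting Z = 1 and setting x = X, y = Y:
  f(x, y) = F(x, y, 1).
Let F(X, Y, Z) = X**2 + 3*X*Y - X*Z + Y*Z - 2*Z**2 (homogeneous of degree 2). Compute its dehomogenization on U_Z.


f(x, y) = x**2 + 3*x*y - x + y - 2

On U_Z we set Z = 1. Each monomial c·X^i·Y^j·Z^k in F becomes c·x^i·y^j·1^k = c·x^i·y^j.
Substituting Z = 1: F(X, Y, 1) = x**2 + 3*x*y - x + y - 2.
Note: deg(f) ≤ deg(F) = 2; strict inequality happens when F is divisible by Z (lost terms).


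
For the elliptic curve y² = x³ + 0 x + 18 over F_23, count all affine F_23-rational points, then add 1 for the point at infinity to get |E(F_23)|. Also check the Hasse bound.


Affine points = {(0, 8), (0, 15), (2, 7), (2, 16), (4, 6), (4, 17), (6, 2), (6, 21), (7, 4), (7, 19), (8, 1), (8, 22), (10, 11), (10, 12), (14, 5), (14, 18), (15, 9), (15, 14), (17, 3), (17, 20), (18, 10), (18, 13), (19, 0)}; affine count = 23; |E(F_23)| = 24.

Discriminant check: Δ ∝ 4a³ + 27b² = 4·0³ + 27·18² = 4·0 + 27·324 ≡ 8 (mod 23). Nonzero ⇒ E is nonsingular.
For each x ∈ F_23, compute rhs = x³ + 0·x + 18 mod 23, then count y ∈ F_23 with y² ≡ rhs.
  x = 0: rhs = 18, matching y values: 8, 15 (2 points).
  x = 1: rhs = 19, matching y values: none (0 points).
  x = 2: rhs = 3, matching y values: 7, 16 (2 points).
  x = 3: rhs = 22, matching y values: none (0 points).
  x = 4: rhs = 13, matching y values: 6, 17 (2 points).
  x = 5: rhs = 5, matching y values: none (0 points).
  x = 6: rhs = 4, matching y values: 2, 21 (2 points).
  x = 7: rhs = 16, matching y values: 4, 19 (2 points).
  x = 8: rhs = 1, matching y values: 1, 22 (2 points).
  x = 9: rhs = 11, matching y values: none (0 points).
  x = 10: rhs = 6, matching y values: 11, 12 (2 points).
  x = 11: rhs = 15, matching y values: none (0 points).
  x = 12: rhs = 21, matching y values: none (0 points).
  x = 13: rhs = 7, matching y values: none (0 points).
  x = 14: rhs = 2, matching y values: 5, 18 (2 points).
  x = 15: rhs = 12, matching y values: 9, 14 (2 points).
  x = 16: rhs = 20, matching y values: none (0 points).
  x = 17: rhs = 9, matching y values: 3, 20 (2 points).
  x = 18: rhs = 8, matching y values: 10, 13 (2 points).
  x = 19: rhs = 0, matching y values: 0 (1 points).
  x = 20: rhs = 14, matching y values: none (0 points).
  x = 21: rhs = 10, matching y values: none (0 points).
  x = 22: rhs = 17, matching y values: none (0 points).
Total affine count: 23.
Full point count |E(F_23)| = 23 + 1 = 24.
Hasse bound: |24 − (23+1)| = |0| = 0 ≤ 2√23 ≈ 9.5917 ✓.


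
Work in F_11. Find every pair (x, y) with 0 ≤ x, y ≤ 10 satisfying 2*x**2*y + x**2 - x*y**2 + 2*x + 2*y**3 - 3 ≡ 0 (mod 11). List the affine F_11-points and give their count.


Affine F_11-points: {(0, 6), (1, 0), (2, 7), (3, 10), (4, 8), (5, 5), (6, 6), (7, 7), (8, 0), (9, 10), (10, 8)}; count = 11.

For each of the 121 pairs (x, y) ∈ F_11², evaluate f(x, y) mod 11. Record the zeros.
  x = 0: [0↦8, 1↦10, 2↦2, 3↦7, 4↦4, 5↦5, 6↦0, 7↦1, 8↦9, 9↦3, 10↦6]  zeros at y ∈ {6}
  x = 1: [0↦0, 1↦3, 2↦5, 3↦7, 4↦10, 5↦4, 6↦1, 7↦2, 8↦8, 9↦9, 10↦6]  zeros at y ∈ {0}
  x = 2: [0↦5, 1↦2, 2↦7, 3↦10, 4↦1, 5↦3, 6↦6, 7↦0, 8↦8, 9↦9, 10↦4]  zeros at y ∈ {7}
  x = 3: [0↦1, 1↦7, 2↦8, 3↦5, 4↦10, 5↦2, 6↦4, 7↦6, 8↦9, 9↦3, 10↦0]  zeros at y ∈ {10}
  x = 4: [0↦10, 1↦7, 2↦8, 3↦3, 4↦4, 5↦1, 6↦6, 7↦9, 8↦0, 9↦2, 10↦5]  zeros at y ∈ {8}
  x = 5: [0↦10, 1↦2, 2↦7, 3↦4, 4↦5, 5↦0, 6↦1, 7↦9, 8↦3, 9↦6, 10↦8]  zeros at y ∈ {5}
  x = 6: [0↦1, 1↦3, 2↦5, 3↦8, 4↦2, 5↦10, 6↦0, 7↦6, 8↦7, 9↦4, 10↦9]  zeros at y ∈ {6}
  x = 7: [0↦5, 1↦10, 2↦2, 3↦4, 4↦6, 5↦9, 6↦3, 7↦0, 8↦1, 9↦7, 10↦8]  zeros at y ∈ {7}
  x = 8: [0↦0, 1↦1, 2↦9, 3↦3, 4↦6, 5↦8, 6↦10, 7↦2, 8↦7, 9↦4, 10↦5]  zeros at y ∈ {0}
  x = 9: [0↦8, 1↦9, 2↦4, 3↦5, 4↦2, 5↦7, 6↦10, 7↦1, 8↦3, 9↦6, 10↦0]  zeros at y ∈ {10}
  x = 10: [0↦7, 1↦1, 2↦9, 3↦10, 4↦5, 5↦6, 6↦3, 7↦8, 8↦0, 9↦2, 10↦4]  zeros at y ∈ {8}
Collecting zeros: affine points = {(0, 6), (1, 0), (2, 7), (3, 10), (4, 8), (5, 5), (6, 6), (7, 7), (8, 0), (9, 10), (10, 8)}.
Total count |C(F_11)_aff| = 11.


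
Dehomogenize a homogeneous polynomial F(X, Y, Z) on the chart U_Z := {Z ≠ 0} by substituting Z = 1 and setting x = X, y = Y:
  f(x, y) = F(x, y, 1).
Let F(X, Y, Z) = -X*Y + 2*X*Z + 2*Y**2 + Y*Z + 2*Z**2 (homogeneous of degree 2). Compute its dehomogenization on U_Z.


f(x, y) = -x*y + 2*x + 2*y**2 + y + 2

On U_Z we set Z = 1. Each monomial c·X^i·Y^j·Z^k in F becomes c·x^i·y^j·1^k = c·x^i·y^j.
Substituting Z = 1: F(X, Y, 1) = -x*y + 2*x + 2*y**2 + y + 2.
Note: deg(f) ≤ deg(F) = 2; strict inequality happens when F is divisible by Z (lost terms).


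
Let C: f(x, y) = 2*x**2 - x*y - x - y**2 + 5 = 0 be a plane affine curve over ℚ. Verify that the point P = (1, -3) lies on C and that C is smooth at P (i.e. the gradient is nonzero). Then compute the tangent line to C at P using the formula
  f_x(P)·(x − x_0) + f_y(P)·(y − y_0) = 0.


Tangent line at P: 6*x + 5*y + 9 = 0.

Step 1: f(1, -3) = 0, so P lies on C.
Step 2: partial derivatives
  f_x(x, y) = 4*x - y - 1, f_y(x, y) = -x - 2*y.
  f_x(P) = 6, f_y(P) = 5 (gradient nonzero, so P is smooth).
Step 3: tangent line at P: 6·(x − 1) + 5·(y − -3) = 0.
Expanding: 6*x + 5*y + 9 = 0.


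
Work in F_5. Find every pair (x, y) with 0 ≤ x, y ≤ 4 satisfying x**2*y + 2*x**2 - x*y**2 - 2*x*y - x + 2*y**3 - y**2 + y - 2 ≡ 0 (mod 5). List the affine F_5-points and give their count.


Affine F_5-points: {(0, 1), (1, 3), (1, 4), (2, 2), (3, 1), (4, 2), (4, 4)}; count = 7.

For each of the 25 pairs (x, y) ∈ F_5², evaluate f(x, y) mod 5. Record the zeros.
  x = 0: [0↦3, 1↦0, 2↦2, 3↦1, 4↦4]  zeros at y ∈ {1}
  x = 1: [0↦4, 1↦4, 2↦2, 3↦0, 4↦0]  zeros at y ∈ {3, 4}
  x = 2: [0↦4, 1↦4, 2↦0, 3↦4, 4↦3]  zeros at y ∈ {2}
  x = 3: [0↦3, 1↦0, 2↦1, 3↦3, 4↦3]  zeros at y ∈ {1}
  x = 4: [0↦1, 1↦2, 2↦0, 3↦2, 4↦0]  zeros at y ∈ {2, 4}
Collecting zeros: affine points = {(0, 1), (1, 3), (1, 4), (2, 2), (3, 1), (4, 2), (4, 4)}.
Total count |C(F_5)_aff| = 7.


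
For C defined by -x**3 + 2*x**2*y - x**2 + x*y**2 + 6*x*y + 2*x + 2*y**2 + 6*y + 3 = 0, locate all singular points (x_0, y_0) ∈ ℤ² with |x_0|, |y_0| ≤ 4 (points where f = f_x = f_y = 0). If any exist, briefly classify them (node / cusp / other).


Singular points: {(-1, -1)}; classification: cusp.

Compute partial derivatives:
  f_x = -3*x**2 + 4*x*y - 2*x + y**2 + 6*y + 2.
  f_y = 2*x**2 + 2*x*y + 6*x + 4*y + 6.
Scan x_0 ∈ {−4, ..., 4}. For each x_0, f_y(x_0, y) is a polynomial in y; find its integer roots y ∈ {−4, ..., 4}, then test f_x and f at those candidates.
  x = -4: f_y(-4, y) = 14 - 4*y; no integer root y with |y| ≤ 4.
  x = -3: f_y(-3, y) = 6 - 2*y; vanishes at y ∈ {3}. (-3, 3): f_x = -28 ≠ 0.
  x = -2: f_y(-2, y) = 2; no integer root y with |y| ≤ 4.
  x = -1: f_y(-1, y) = 2*y + 2; vanishes at y ∈ {-1}. (-1, -1): f_x = 0, f = 0 — SINGULAR.
  x = 0: f_y(0, y) = 4*y + 6; no integer root y with |y| ≤ 4.
  x = 1: f_y(1, y) = 6*y + 14; no integer root y with |y| ≤ 4.
  x = 2: f_y(2, y) = 8*y + 26; no integer root y with |y| ≤ 4.
  x = 3: f_y(3, y) = 10*y + 42; no integer root y with |y| ≤ 4.
  x = 4: f_y(4, y) = 12*y + 62; no integer root y with |y| ≤ 4.
Only singular point on the grid: (-1, -1).
Classify: substitute x = -1 + u, y = -1 + v and expand: f = -u**3 + 2*u**2*v + u*v**2 + v**2.
No constant or linear terms (consistent with a singular point). Quadratic part: v**2. Cubic part: -u**3 + 2*u**2*v + u*v**2.
The quadratic part v**2 is a perfect square, so there is a single (double) tangent line v = 0, i.e. y = -1. Restricting the cubic part to that line (v = 0) leaves -u**3 ≠ 0, so f is not divisible by v and the branch is v² ≈ u**3 to lowest order — this is a cusp.
Classification: cusp.


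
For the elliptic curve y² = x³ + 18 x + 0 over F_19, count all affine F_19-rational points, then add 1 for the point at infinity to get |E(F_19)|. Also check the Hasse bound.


Affine points = {(0, 0), (1, 0), (2, 5), (2, 14), (3, 9), (3, 10), (5, 5), (5, 14), (6, 1), (6, 18), (9, 6), (9, 13), (11, 3), (11, 16), (12, 5), (12, 14), (15, 4), (15, 15), (18, 0)}; affine count = 19; |E(F_19)| = 20.

Discriminant check: Δ ∝ 4a³ + 27b² = 4·18³ + 27·0² = 4·5832 + 27·0 ≡ 15 (mod 19). Nonzero ⇒ E is nonsingular.
For each x ∈ F_19, compute rhs = x³ + 18·x + 0 mod 19, then count y ∈ F_19 with y² ≡ rhs.
  x = 0: rhs = 0, matching y values: 0 (1 points).
  x = 1: rhs = 0, matching y values: 0 (1 points).
  x = 2: rhs = 6, matching y values: 5, 14 (2 points).
  x = 3: rhs = 5, matching y values: 9, 10 (2 points).
  x = 4: rhs = 3, matching y values: none (0 points).
  x = 5: rhs = 6, matching y values: 5, 14 (2 points).
  x = 6: rhs = 1, matching y values: 1, 18 (2 points).
  x = 7: rhs = 13, matching y values: none (0 points).
  x = 8: rhs = 10, matching y values: none (0 points).
  x = 9: rhs = 17, matching y values: 6, 13 (2 points).
  x = 10: rhs = 2, matching y values: none (0 points).
  x = 11: rhs = 9, matching y values: 3, 16 (2 points).
  x = 12: rhs = 6, matching y values: 5, 14 (2 points).
  x = 13: rhs = 18, matching y values: none (0 points).
  x = 14: rhs = 13, matching y values: none (0 points).
  x = 15: rhs = 16, matching y values: 4, 15 (2 points).
  x = 16: rhs = 14, matching y values: none (0 points).
  x = 17: rhs = 13, matching y values: none (0 points).
  x = 18: rhs = 0, matching y values: 0 (1 points).
Total affine count: 19.
Full point count |E(F_19)| = 19 + 1 = 20.
Hasse bound: |20 − (19+1)| = |0| = 0 ≤ 2√19 ≈ 8.7178 ✓.


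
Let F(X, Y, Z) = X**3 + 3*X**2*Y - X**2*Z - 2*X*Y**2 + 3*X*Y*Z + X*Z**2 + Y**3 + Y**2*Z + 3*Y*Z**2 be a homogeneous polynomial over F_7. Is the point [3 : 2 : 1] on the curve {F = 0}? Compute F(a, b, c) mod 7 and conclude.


F(3,2,1) ≡ 3 (mod 7); P is NOT on the curve.

Evaluate F(3, 2, 1) term-by-term (mod 7).
  X**3 ↦ 1·27·1·1 = 27
  3*X**2*Y ↦ 3·9·2·1 = 54
  -X**2*Z ↦ -1·9·1·1 = -9
  -2*X*Y**2 ↦ -2·3·4·1 = -24
  3*X*Y*Z ↦ 3·3·2·1 = 18
  X*Z**2 ↦ 1·3·1·1 = 3
  Y**3 ↦ 1·1·8·1 = 8
  Y**2*Z ↦ 1·1·4·1 = 4
  3*Y*Z**2 ↦ 3·1·2·1 = 6
Sum: F(3, 2, 1) = (27) + (54) + (-9) + (-24) + (18) + (3) + (8) + (4) + (6) = 87.
Reducing mod 7: 87 ≡ 3 (mod 7).
Since F(a, b, c) ≡ 3 ≠ 0 (mod 7), P does NOT lie on the curve.


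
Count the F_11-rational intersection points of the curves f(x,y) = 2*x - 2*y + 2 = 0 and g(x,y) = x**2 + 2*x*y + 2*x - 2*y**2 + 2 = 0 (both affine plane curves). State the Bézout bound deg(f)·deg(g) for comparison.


Common zeros: {(0, 1)}; count = 1; Bézout bound = 2.

deg(f) = 1, deg(g) = 2, so Bézout bound = 2.
Scan x ∈ F_11. For each x, list the y ∈ F_11 with f(x, y) ≡ 0 and those with g(x, y) ≡ 0 (mod 11); the common zeros in that column are the intersection.
  x = 0: f ≡ 0 at y ∈ {1}; g ≡ 0 at y ∈ {1, 10}; common: {1}.
  x = 1: f ≡ 0 at y ∈ {2}; g ≡ 0 at y ∈ {6}; common: ∅.
  x = 2: f ≡ 0 at y ∈ {3}; g ≡ 0 at y ∈ ∅; common: ∅.
  x = 3: f ≡ 0 at y ∈ {4}; g ≡ 0 at y ∈ ∅; common: ∅.
  x = 4: f ≡ 0 at y ∈ {5}; g ≡ 0 at y ∈ ∅; common: ∅.
  x = 5: f ≡ 0 at y ∈ {6}; g ≡ 0 at y ∈ {8}; common: ∅.
  x = 6: f ≡ 0 at y ∈ {7}; g ≡ 0 at y ∈ {2, 4}; common: ∅.
  x = 7: f ≡ 0 at y ∈ {8}; g ≡ 0 at y ∈ {1, 6}; common: ∅.
  x = 8: f ≡ 0 at y ∈ {9}; g ≡ 0 at y ∈ ∅; common: ∅.
  x = 9: f ≡ 0 at y ∈ {10}; g ≡ 0 at y ∈ ∅; common: ∅.
  x = 10: f ≡ 0 at y ∈ {0}; g ≡ 0 at y ∈ {2, 8}; common: ∅.
Collecting: common zeros = {(0, 1)}, so the count is 1.
Comparison with the Bézout bound: 1 ≤ 2 = deg(f)·deg(g), as expected for curves with no common component (the affine F_11-count falls short of the bound because intersections may lie at infinity, over extension fields, or carry multiplicity).


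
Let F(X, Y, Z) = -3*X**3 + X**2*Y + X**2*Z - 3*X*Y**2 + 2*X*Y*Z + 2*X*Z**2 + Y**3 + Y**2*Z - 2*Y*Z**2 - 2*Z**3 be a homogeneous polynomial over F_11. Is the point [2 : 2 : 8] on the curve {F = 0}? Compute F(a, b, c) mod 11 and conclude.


F(2,2,8) ≡ 7 (mod 11); P is NOT on the curve.

Evaluate F(2, 2, 8) term-by-term (mod 11).
  -3*X**3 ↦ -3·8·1·1 = -24
  X**2*Y ↦ 1·4·2·1 = 8
  X**2*Z ↦ 1·4·1·8 = 32
  -3*X*Y**2 ↦ -3·2·4·1 = -24
  2*X*Y*Z ↦ 2·2·2·8 = 64
  2*X*Z**2 ↦ 2·2·1·64 = 256
  Y**3 ↦ 1·1·8·1 = 8
  Y**2*Z ↦ 1·1·4·8 = 32
  -2*Y*Z**2 ↦ -2·1·2·64 = -256
  -2*Z**3 ↦ -2·1·1·512 = -1024
Sum: F(2, 2, 8) = (-24) + (8) + (32) + (-24) + (64) + (256) + (8) + (32) + (-256) + (-1024) = -928.
Reducing mod 11: -928 ≡ 7 (mod 11).
Since F(a, b, c) ≡ 7 ≠ 0 (mod 11), P does NOT lie on the curve.


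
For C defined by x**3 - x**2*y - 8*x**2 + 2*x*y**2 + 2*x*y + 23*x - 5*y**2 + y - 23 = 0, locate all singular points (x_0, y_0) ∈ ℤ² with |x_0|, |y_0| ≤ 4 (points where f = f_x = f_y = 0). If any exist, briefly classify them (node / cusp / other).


Singular points: {(3, 1)}; classification: cusp.

Compute partial derivatives:
  f_x = 3*x**2 - 2*x*y - 16*x + 2*y**2 + 2*y + 23.
  f_y = -x**2 + 4*x*y + 2*x - 10*y + 1.
Scan x_0 ∈ {−4, ..., 4}. For each x_0, f_y(x_0, y) is a polynomial in y; find its integer roots y ∈ {−4, ..., 4}, then test f_x and f at those candidates.
  x = -4: f_y(-4, y) = -26*y - 23; no integer root y with |y| ≤ 4.
  x = -3: f_y(-3, y) = -22*y - 14; no integer root y with |y| ≤ 4.
  x = -2: f_y(-2, y) = -18*y - 7; no integer root y with |y| ≤ 4.
  x = -1: f_y(-1, y) = -14*y - 2; no integer root y with |y| ≤ 4.
  x = 0: f_y(0, y) = 1 - 10*y; no integer root y with |y| ≤ 4.
  x = 1: f_y(1, y) = 2 - 6*y; no integer root y with |y| ≤ 4.
  x = 2: f_y(2, y) = 1 - 2*y; no integer root y with |y| ≤ 4.
  x = 3: f_y(3, y) = 2*y - 2; vanishes at y ∈ {1}. (3, 1): f_x = 0, f = 0 — SINGULAR.
  x = 4: f_y(4, y) = 6*y - 7; no integer root y with |y| ≤ 4.
Only singular point on the grid: (3, 1).
Classify: substitute x = 3 + u, y = 1 + v and expand: f = u**3 - u**2*v + 2*u*v**2 + v**2.
No constant or linear terms (consistent with a singular point). Quadratic part: v**2. Cubic part: u**3 - u**2*v + 2*u*v**2.
The quadratic part v**2 is a perfect square, so there is a single (double) tangent line v = 0, i.e. y = 1. Restricting the cubic part to that line (v = 0) leaves u**3 ≠ 0, so f is not divisible by v and the branch is v² ≈ -u**3 to lowest order — this is a cusp.
Classification: cusp.


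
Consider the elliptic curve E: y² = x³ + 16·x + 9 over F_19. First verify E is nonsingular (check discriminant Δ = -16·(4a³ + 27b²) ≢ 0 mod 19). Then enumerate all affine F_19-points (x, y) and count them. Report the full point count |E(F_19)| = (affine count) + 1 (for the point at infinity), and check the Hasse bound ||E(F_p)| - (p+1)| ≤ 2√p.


Affine points = {(0, 3), (0, 16), (1, 8), (1, 11), (2, 7), (2, 12), (4, 2), (4, 17), (5, 9), (5, 10), (6, 6), (6, 13), (13, 1), (13, 18), (17, 8), (17, 11), (18, 7), (18, 12)}; affine count = 18; |E(F_19)| = 19.

Discriminant check: Δ ∝ 4a³ + 27b² = 4·16³ + 27·9² = 4·4096 + 27·81 ≡ 8 (mod 19). Nonzero ⇒ E is nonsingular.
For each x ∈ F_19, compute rhs = x³ + 16·x + 9 mod 19, then count y ∈ F_19 with y² ≡ rhs.
  x = 0: rhs = 9, matching y values: 3, 16 (2 points).
  x = 1: rhs = 7, matching y values: 8, 11 (2 points).
  x = 2: rhs = 11, matching y values: 7, 12 (2 points).
  x = 3: rhs = 8, matching y values: none (0 points).
  x = 4: rhs = 4, matching y values: 2, 17 (2 points).
  x = 5: rhs = 5, matching y values: 9, 10 (2 points).
  x = 6: rhs = 17, matching y values: 6, 13 (2 points).
  x = 7: rhs = 8, matching y values: none (0 points).
  x = 8: rhs = 3, matching y values: none (0 points).
  x = 9: rhs = 8, matching y values: none (0 points).
  x = 10: rhs = 10, matching y values: none (0 points).
  x = 11: rhs = 15, matching y values: none (0 points).
  x = 12: rhs = 10, matching y values: none (0 points).
  x = 13: rhs = 1, matching y values: 1, 18 (2 points).
  x = 14: rhs = 13, matching y values: none (0 points).
  x = 15: rhs = 14, matching y values: none (0 points).
  x = 16: rhs = 10, matching y values: none (0 points).
  x = 17: rhs = 7, matching y values: 8, 11 (2 points).
  x = 18: rhs = 11, matching y values: 7, 12 (2 points).
Total affine count: 18.
Full point count |E(F_19)| = 18 + 1 = 19.
Hasse bound: |19 − (19+1)| = |-1| = 1 ≤ 2√19 ≈ 8.7178 ✓.


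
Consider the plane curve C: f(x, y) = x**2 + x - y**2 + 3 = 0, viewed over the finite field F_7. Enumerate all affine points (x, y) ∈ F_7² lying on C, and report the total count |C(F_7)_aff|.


Affine F_7-points: {(2, 3), (2, 4), (3, 1), (3, 6), (4, 3), (4, 4)}; count = 6.

For each of the 49 pairs (x, y) ∈ F_7², evaluate f(x, y) mod 7. Record the zeros.
  x = 0: [0↦3, 1↦2, 2↦6, 3↦1, 4↦1, 5↦6, 6↦2]  zeros at y ∈ ∅
  x = 1: [0↦5, 1↦4, 2↦1, 3↦3, 4↦3, 5↦1, 6↦4]  zeros at y ∈ ∅
  x = 2: [0↦2, 1↦1, 2↦5, 3↦0, 4↦0, 5↦5, 6↦1]  zeros at y ∈ {3, 4}
  x = 3: [0↦1, 1↦0, 2↦4, 3↦6, 4↦6, 5↦4, 6↦0]  zeros at y ∈ {1, 6}
  x = 4: [0↦2, 1↦1, 2↦5, 3↦0, 4↦0, 5↦5, 6↦1]  zeros at y ∈ {3, 4}
  x = 5: [0↦5, 1↦4, 2↦1, 3↦3, 4↦3, 5↦1, 6↦4]  zeros at y ∈ ∅
  x = 6: [0↦3, 1↦2, 2↦6, 3↦1, 4↦1, 5↦6, 6↦2]  zeros at y ∈ ∅
Collecting zeros: affine points = {(2, 3), (2, 4), (3, 1), (3, 6), (4, 3), (4, 4)}.
Total count |C(F_7)_aff| = 6.


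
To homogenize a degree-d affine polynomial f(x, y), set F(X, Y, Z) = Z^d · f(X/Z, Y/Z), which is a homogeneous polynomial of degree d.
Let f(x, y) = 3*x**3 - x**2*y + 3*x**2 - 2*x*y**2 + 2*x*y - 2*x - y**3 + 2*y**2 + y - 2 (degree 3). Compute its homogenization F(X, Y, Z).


F(X, Y, Z) = 3*X**3 - X**2*Y + 3*X**2*Z - 2*X*Y**2 + 2*X*Y*Z - 2*X*Z**2 - Y**3 + 2*Y**2*Z + Y*Z**2 - 2*Z**3

deg(f) = 3.
Substitute x = X/Z, y = Y/Z into f, then multiply by Z^3.
  monomial 3·x^3·y^0 ↦ 3·X^3·Y^0·Z^0.
  monomial -1·x^2·y^1 ↦ -1·X^2·Y^1·Z^0.
  monomial 3·x^2·y^0 ↦ 3·X^2·Y^0·Z^1.
  monomial -2·x^1·y^2 ↦ -2·X^1·Y^2·Z^0.
  monomial 2·x^1·y^1 ↦ 2·X^1·Y^1·Z^1.
  monomial -2·x^1·y^0 ↦ -2·X^1·Y^0·Z^2.
  monomial -1·x^0·y^3 ↦ -1·X^0·Y^3·Z^0.
  monomial 2·x^0·y^2 ↦ 2·X^0·Y^2·Z^1.
  monomial 1·x^0·y^1 ↦ 1·X^0·Y^1·Z^2.
  monomial -2·x^0·y^0 ↦ -2·X^0·Y^0·Z^3.
Collecting: F(X, Y, Z) = 3*X**3 - X**2*Y + 3*X**2*Z - 2*X*Y**2 + 2*X*Y*Z - 2*X*Z**2 - Y**3 + 2*Y**2*Z + Y*Z**2 - 2*Z**3.


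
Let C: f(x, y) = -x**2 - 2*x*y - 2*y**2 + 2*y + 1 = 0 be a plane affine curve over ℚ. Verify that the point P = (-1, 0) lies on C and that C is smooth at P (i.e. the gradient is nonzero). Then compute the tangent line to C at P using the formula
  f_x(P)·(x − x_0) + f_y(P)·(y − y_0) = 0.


Tangent line at P: 2*x + 4*y + 2 = 0.

Step 1: f(-1, 0) = 0, so P lies on C.
Step 2: partial derivatives
  f_x(x, y) = -2*x - 2*y, f_y(x, y) = -2*x - 4*y + 2.
  f_x(P) = 2, f_y(P) = 4 (gradient nonzero, so P is smooth).
Step 3: tangent line at P: 2·(x − -1) + 4·(y − 0) = 0.
Expanding: 2*x + 4*y + 2 = 0.


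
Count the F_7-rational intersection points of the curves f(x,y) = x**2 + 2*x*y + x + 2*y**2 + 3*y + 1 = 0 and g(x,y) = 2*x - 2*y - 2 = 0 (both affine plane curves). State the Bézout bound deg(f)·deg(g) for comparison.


Common zeros: {(0, 6), (6, 5)}; count = 2; Bézout bound = 2.

deg(f) = 2, deg(g) = 1, so Bézout bound = 2.
Scan x ∈ F_7. For each x, list the y ∈ F_7 with f(x, y) ≡ 0 and those with g(x, y) ≡ 0 (mod 7); the common zeros in that column are the intersection.
  x = 0: f ≡ 0 at y ∈ {3, 6}; g ≡ 0 at y ∈ {6}; common: {6}.
  x = 1: f ≡ 0 at y ∈ {2, 6}; g ≡ 0 at y ∈ {0}; common: ∅.
  x = 2: f ≡ 0 at y ∈ {0}; g ≡ 0 at y ∈ {1}; common: ∅.
  x = 3: f ≡ 0 at y ∈ ∅; g ≡ 0 at y ∈ {2}; common: ∅.
  x = 4: f ≡ 0 at y ∈ {0, 5}; g ≡ 0 at y ∈ {3}; common: ∅.
  x = 5: f ≡ 0 at y ∈ ∅; g ≡ 0 at y ∈ {4}; common: ∅.
  x = 6: f ≡ 0 at y ∈ {5}; g ≡ 0 at y ∈ {5}; common: {5}.
Collecting: common zeros = {(0, 6), (6, 5)}, so the count is 2.
Comparison with the Bézout bound: 2 ≤ 2 = deg(f)·deg(g), as expected for curves with no common component (the bound is attained).


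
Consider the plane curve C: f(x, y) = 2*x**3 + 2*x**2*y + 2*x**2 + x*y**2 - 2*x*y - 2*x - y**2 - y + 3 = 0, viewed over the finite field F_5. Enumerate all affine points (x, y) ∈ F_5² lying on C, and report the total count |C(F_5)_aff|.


Affine F_5-points: {(1, 0), (3, 3), (3, 4), (4, 0), (4, 4)}; count = 5.

For each of the 25 pairs (x, y) ∈ F_5², evaluate f(x, y) mod 5. Record the zeros.
  x = 0: [0↦3, 1↦1, 2↦2, 3↦1, 4↦3]  zeros at y ∈ ∅
  x = 1: [0↦0, 1↦4, 2↦3, 3↦2, 4↦1]  zeros at y ∈ {0}
  x = 2: [0↦3, 1↦2, 2↦3, 3↦1, 4↦1]  zeros at y ∈ ∅
  x = 3: [0↦4, 1↦2, 2↦4, 3↦0, 4↦0]  zeros at y ∈ {3, 4}
  x = 4: [0↦0, 1↦1, 2↦3, 3↦1, 4↦0]  zeros at y ∈ {0, 4}
Collecting zeros: affine points = {(1, 0), (3, 3), (3, 4), (4, 0), (4, 4)}.
Total count |C(F_5)_aff| = 5.


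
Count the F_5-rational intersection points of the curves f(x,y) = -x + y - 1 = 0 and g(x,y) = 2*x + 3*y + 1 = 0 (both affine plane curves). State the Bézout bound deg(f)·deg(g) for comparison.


Common zeros: ∅; count = 0; Bézout bound = 1.

deg(f) = 1, deg(g) = 1, so Bézout bound = 1.
Scan x ∈ F_5. For each x, list the y ∈ F_5 with f(x, y) ≡ 0 and those with g(x, y) ≡ 0 (mod 5); the common zeros in that column are the intersection.
  x = 0: f ≡ 0 at y ∈ {1}; g ≡ 0 at y ∈ {3}; common: ∅.
  x = 1: f ≡ 0 at y ∈ {2}; g ≡ 0 at y ∈ {4}; common: ∅.
  x = 2: f ≡ 0 at y ∈ {3}; g ≡ 0 at y ∈ {0}; common: ∅.
  x = 3: f ≡ 0 at y ∈ {4}; g ≡ 0 at y ∈ {1}; common: ∅.
  x = 4: f ≡ 0 at y ∈ {0}; g ≡ 0 at y ∈ {2}; common: ∅.
Collecting: common zeros = ∅, so the count is 0.
Comparison with the Bézout bound: 0 ≤ 1 = deg(f)·deg(g), as expected for curves with no common component (the affine F_5-count falls short of the bound because intersections may lie at infinity, over extension fields, or carry multiplicity).


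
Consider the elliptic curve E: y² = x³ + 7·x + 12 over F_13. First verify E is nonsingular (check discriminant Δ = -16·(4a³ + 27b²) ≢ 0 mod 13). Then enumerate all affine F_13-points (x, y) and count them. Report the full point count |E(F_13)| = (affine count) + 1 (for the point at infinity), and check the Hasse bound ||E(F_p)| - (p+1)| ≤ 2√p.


Affine points = {(0, 5), (0, 8), (4, 0), (5, 4), (5, 9), (6, 6), (6, 7), (7, 1), (7, 12), (10, 4), (10, 9), (11, 4), (11, 9), (12, 2), (12, 11)}; affine count = 15; |E(F_13)| = 16.

Discriminant check: Δ ∝ 4a³ + 27b² = 4·7³ + 27·12² = 4·343 + 27·144 ≡ 8 (mod 13). Nonzero ⇒ E is nonsingular.
For each x ∈ F_13, compute rhs = x³ + 7·x + 12 mod 13, then count y ∈ F_13 with y² ≡ rhs.
  x = 0: rhs = 12, matching y values: 5, 8 (2 points).
  x = 1: rhs = 7, matching y values: none (0 points).
  x = 2: rhs = 8, matching y values: none (0 points).
  x = 3: rhs = 8, matching y values: none (0 points).
  x = 4: rhs = 0, matching y values: 0 (1 points).
  x = 5: rhs = 3, matching y values: 4, 9 (2 points).
  x = 6: rhs = 10, matching y values: 6, 7 (2 points).
  x = 7: rhs = 1, matching y values: 1, 12 (2 points).
  x = 8: rhs = 8, matching y values: none (0 points).
  x = 9: rhs = 11, matching y values: none (0 points).
  x = 10: rhs = 3, matching y values: 4, 9 (2 points).
  x = 11: rhs = 3, matching y values: 4, 9 (2 points).
  x = 12: rhs = 4, matching y values: 2, 11 (2 points).
Total affine count: 15.
Full point count |E(F_13)| = 15 + 1 = 16.
Hasse bound: |16 − (13+1)| = |2| = 2 ≤ 2√13 ≈ 7.2111 ✓.


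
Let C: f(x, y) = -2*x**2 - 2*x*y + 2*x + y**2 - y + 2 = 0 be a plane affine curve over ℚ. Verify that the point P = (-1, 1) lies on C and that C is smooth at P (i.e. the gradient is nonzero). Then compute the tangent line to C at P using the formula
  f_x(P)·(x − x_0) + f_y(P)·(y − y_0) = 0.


Tangent line at P: 4*x + 3*y + 1 = 0.

Step 1: f(-1, 1) = 0, so P lies on C.
Step 2: partial derivatives
  f_x(x, y) = -4*x - 2*y + 2, f_y(x, y) = -2*x + 2*y - 1.
  f_x(P) = 4, f_y(P) = 3 (gradient nonzero, so P is smooth).
Step 3: tangent line at P: 4·(x − -1) + 3·(y − 1) = 0.
Expanding: 4*x + 3*y + 1 = 0.


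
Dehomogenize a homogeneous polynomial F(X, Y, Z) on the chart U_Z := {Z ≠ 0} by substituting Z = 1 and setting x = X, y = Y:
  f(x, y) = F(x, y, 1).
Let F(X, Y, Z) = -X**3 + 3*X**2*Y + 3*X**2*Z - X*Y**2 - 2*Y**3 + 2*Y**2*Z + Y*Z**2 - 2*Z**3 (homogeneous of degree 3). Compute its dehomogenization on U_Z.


f(x, y) = -x**3 + 3*x**2*y + 3*x**2 - x*y**2 - 2*y**3 + 2*y**2 + y - 2

On U_Z we set Z = 1. Each monomial c·X^i·Y^j·Z^k in F becomes c·x^i·y^j·1^k = c·x^i·y^j.
Substituting Z = 1: F(X, Y, 1) = -x**3 + 3*x**2*y + 3*x**2 - x*y**2 - 2*y**3 + 2*y**2 + y - 2.
Note: deg(f) ≤ deg(F) = 3; strict inequality happens when F is divisible by Z (lost terms).


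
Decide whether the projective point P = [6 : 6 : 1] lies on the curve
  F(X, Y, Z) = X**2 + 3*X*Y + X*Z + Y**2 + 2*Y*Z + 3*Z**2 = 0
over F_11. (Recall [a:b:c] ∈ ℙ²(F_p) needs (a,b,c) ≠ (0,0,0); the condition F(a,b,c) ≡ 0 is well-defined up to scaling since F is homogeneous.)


F(6,6,1) ≡ 3 (mod 11); P is NOT on the curve.

Evaluate F(6, 6, 1) term-by-term (mod 11).
  X**2 ↦ 1·36·1·1 = 36
  3*X*Y ↦ 3·6·6·1 = 108
  X*Z ↦ 1·6·1·1 = 6
  Y**2 ↦ 1·1·36·1 = 36
  2*Y*Z ↦ 2·1·6·1 = 12
  3*Z**2 ↦ 3·1·1·1 = 3
Sum: F(6, 6, 1) = (36) + (108) + (6) + (36) + (12) + (3) = 201.
Reducing mod 11: 201 ≡ 3 (mod 11).
Since F(a, b, c) ≡ 3 ≠ 0 (mod 11), P does NOT lie on the curve.


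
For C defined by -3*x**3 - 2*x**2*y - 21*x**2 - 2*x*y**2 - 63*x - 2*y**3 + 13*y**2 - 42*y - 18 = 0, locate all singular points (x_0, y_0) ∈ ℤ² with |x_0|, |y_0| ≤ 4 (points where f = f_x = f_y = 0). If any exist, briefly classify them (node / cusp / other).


Singular points: {(-3, 3)}; classification: cusp.

Compute partial derivatives:
  f_x = -9*x**2 - 4*x*y - 42*x - 2*y**2 - 63.
  f_y = -2*x**2 - 4*x*y - 6*y**2 + 26*y - 42.
Scan x_0 ∈ {−4, ..., 4}. For each x_0, f_y(x_0, y) is a polynomial in y; find its integer roots y ∈ {−4, ..., 4}, then test f_x and f at those candidates.
  x = -4: f_y(-4, y) = -6*y**2 + 42*y - 74; no integer root y with |y| ≤ 4.
  x = -3: f_y(-3, y) = -6*y**2 + 38*y - 60; vanishes at y ∈ {3}. (-3, 3): f_x = 0, f = 0 — SINGULAR.
  x = -2: f_y(-2, y) = -6*y**2 + 34*y - 50; no integer root y with |y| ≤ 4.
  x = -1: f_y(-1, y) = -6*y**2 + 30*y - 44; no integer root y with |y| ≤ 4.
  x = 0: f_y(0, y) = -6*y**2 + 26*y - 42; no integer root y with |y| ≤ 4.
  x = 1: f_y(1, y) = -6*y**2 + 22*y - 44; no integer root y with |y| ≤ 4.
  x = 2: f_y(2, y) = -6*y**2 + 18*y - 50; no integer root y with |y| ≤ 4.
  x = 3: f_y(3, y) = -6*y**2 + 14*y - 60; no integer root y with |y| ≤ 4.
  x = 4: f_y(4, y) = -6*y**2 + 10*y - 74; no integer root y with |y| ≤ 4.
Only singular point on the grid: (-3, 3).
Classify: substitute x = -3 + u, y = 3 + v and expand: f = -3*u**3 - 2*u**2*v - 2*u*v**2 - 2*v**3 + v**2.
No constant or linear terms (consistent with a singular point). Quadratic part: v**2. Cubic part: -3*u**3 - 2*u**2*v - 2*u*v**2 - 2*v**3.
The quadratic part v**2 is a perfect square, so there is a single (double) tangent line v = 0, i.e. y = 3. Restricting the cubic part to that line (v = 0) leaves -3*u**3 ≠ 0, so f is not divisible by v and the branch is v² ≈ 3*u**3 to lowest order — this is a cusp.
Classification: cusp.


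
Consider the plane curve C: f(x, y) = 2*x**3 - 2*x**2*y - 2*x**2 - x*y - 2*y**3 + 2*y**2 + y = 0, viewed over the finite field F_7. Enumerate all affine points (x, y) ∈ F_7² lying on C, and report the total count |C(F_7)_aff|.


Affine F_7-points: {(0, 0), (1, 0), (1, 3), (1, 5), (2, 6), (3, 4), (4, 4), (5, 2), (5, 4), (6, 6)}; count = 10.

For each of the 49 pairs (x, y) ∈ F_7², evaluate f(x, y) mod 7. Record the zeros.
  x = 0: [0↦0, 1↦1, 2↦1, 3↦2, 4↦6, 5↦1, 6↦3]  zeros at y ∈ {0}
  x = 1: [0↦0, 1↦5, 2↦2, 3↦0, 4↦1, 5↦0, 6↦6]  zeros at y ∈ {0, 3, 5}
  x = 2: [0↦1, 1↦6, 2↦3, 3↦1, 4↦2, 5↦1, 6↦0]  zeros at y ∈ {6}
  x = 3: [0↦1, 1↦2, 2↦2, 3↦3, 4↦0, 5↦2, 6↦4]  zeros at y ∈ {4}
  x = 4: [0↦5, 1↦5, 2↦4, 3↦4, 4↦0, 5↦1, 6↦2]  zeros at y ∈ {4}
  x = 5: [0↦4, 1↦6, 2↦0, 3↦2, 4↦0, 5↦3, 6↦6]  zeros at y ∈ {2, 4}
  x = 6: [0↦3, 1↦3, 2↦2, 3↦2, 4↦5, 5↦6, 6↦0]  zeros at y ∈ {6}
Collecting zeros: affine points = {(0, 0), (1, 0), (1, 3), (1, 5), (2, 6), (3, 4), (4, 4), (5, 2), (5, 4), (6, 6)}.
Total count |C(F_7)_aff| = 10.


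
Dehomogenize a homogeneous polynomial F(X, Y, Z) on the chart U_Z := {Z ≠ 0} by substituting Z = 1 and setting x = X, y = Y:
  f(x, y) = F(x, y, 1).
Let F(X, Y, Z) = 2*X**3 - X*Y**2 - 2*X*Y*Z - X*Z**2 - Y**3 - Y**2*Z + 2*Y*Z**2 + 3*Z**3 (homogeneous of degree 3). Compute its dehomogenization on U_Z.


f(x, y) = 2*x**3 - x*y**2 - 2*x*y - x - y**3 - y**2 + 2*y + 3

On U_Z we set Z = 1. Each monomial c·X^i·Y^j·Z^k in F becomes c·x^i·y^j·1^k = c·x^i·y^j.
Substituting Z = 1: F(X, Y, 1) = 2*x**3 - x*y**2 - 2*x*y - x - y**3 - y**2 + 2*y + 3.
Note: deg(f) ≤ deg(F) = 3; strict inequality happens when F is divisible by Z (lost terms).


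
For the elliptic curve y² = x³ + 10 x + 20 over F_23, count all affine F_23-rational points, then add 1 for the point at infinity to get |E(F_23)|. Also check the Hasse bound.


Affine points = {(1, 10), (1, 13), (2, 5), (2, 18), (3, 10), (3, 13), (4, 3), (4, 20), (10, 4), (10, 19), (11, 9), (11, 14), (13, 1), (13, 22), (14, 11), (14, 12), (15, 7), (15, 16), (18, 11), (18, 12), (19, 10), (19, 13), (20, 3), (20, 20), (22, 3), (22, 20)}; affine count = 26; |E(F_23)| = 27.

Discriminant check: Δ ∝ 4a³ + 27b² = 4·10³ + 27·20² = 4·1000 + 27·400 ≡ 11 (mod 23). Nonzero ⇒ E is nonsingular.
For each x ∈ F_23, compute rhs = x³ + 10·x + 20 mod 23, then count y ∈ F_23 with y² ≡ rhs.
  x = 0: rhs = 20, matching y values: none (0 points).
  x = 1: rhs = 8, matching y values: 10, 13 (2 points).
  x = 2: rhs = 2, matching y values: 5, 18 (2 points).
  x = 3: rhs = 8, matching y values: 10, 13 (2 points).
  x = 4: rhs = 9, matching y values: 3, 20 (2 points).
  x = 5: rhs = 11, matching y values: none (0 points).
  x = 6: rhs = 20, matching y values: none (0 points).
  x = 7: rhs = 19, matching y values: none (0 points).
  x = 8: rhs = 14, matching y values: none (0 points).
  x = 9: rhs = 11, matching y values: none (0 points).
  x = 10: rhs = 16, matching y values: 4, 19 (2 points).
  x = 11: rhs = 12, matching y values: 9, 14 (2 points).
  x = 12: rhs = 5, matching y values: none (0 points).
  x = 13: rhs = 1, matching y values: 1, 22 (2 points).
  x = 14: rhs = 6, matching y values: 11, 12 (2 points).
  x = 15: rhs = 3, matching y values: 7, 16 (2 points).
  x = 16: rhs = 21, matching y values: none (0 points).
  x = 17: rhs = 20, matching y values: none (0 points).
  x = 18: rhs = 6, matching y values: 11, 12 (2 points).
  x = 19: rhs = 8, matching y values: 10, 13 (2 points).
  x = 20: rhs = 9, matching y values: 3, 20 (2 points).
  x = 21: rhs = 15, matching y values: none (0 points).
  x = 22: rhs = 9, matching y values: 3, 20 (2 points).
Total affine count: 26.
Full point count |E(F_23)| = 26 + 1 = 27.
Hasse bound: |27 − (23+1)| = |3| = 3 ≤ 2√23 ≈ 9.5917 ✓.


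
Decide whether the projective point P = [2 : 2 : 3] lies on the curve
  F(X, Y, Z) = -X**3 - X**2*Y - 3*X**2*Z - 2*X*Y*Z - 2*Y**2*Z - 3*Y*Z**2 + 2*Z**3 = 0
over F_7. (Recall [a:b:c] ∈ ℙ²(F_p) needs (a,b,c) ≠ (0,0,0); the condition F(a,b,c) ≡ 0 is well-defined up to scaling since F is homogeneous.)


F(2,2,3) ≡ 5 (mod 7); P is NOT on the curve.

Evaluate F(2, 2, 3) term-by-term (mod 7).
  -X**3 ↦ -1·8·1·1 = -8
  -X**2*Y ↦ -1·4·2·1 = -8
  -3*X**2*Z ↦ -3·4·1·3 = -36
  -2*X*Y*Z ↦ -2·2·2·3 = -24
  -2*Y**2*Z ↦ -2·1·4·3 = -24
  -3*Y*Z**2 ↦ -3·1·2·9 = -54
  2*Z**3 ↦ 2·1·1·27 = 54
Sum: F(2, 2, 3) = (-8) + (-8) + (-36) + (-24) + (-24) + (-54) + (54) = -100.
Reducing mod 7: -100 ≡ 5 (mod 7).
Since F(a, b, c) ≡ 5 ≠ 0 (mod 7), P does NOT lie on the curve.


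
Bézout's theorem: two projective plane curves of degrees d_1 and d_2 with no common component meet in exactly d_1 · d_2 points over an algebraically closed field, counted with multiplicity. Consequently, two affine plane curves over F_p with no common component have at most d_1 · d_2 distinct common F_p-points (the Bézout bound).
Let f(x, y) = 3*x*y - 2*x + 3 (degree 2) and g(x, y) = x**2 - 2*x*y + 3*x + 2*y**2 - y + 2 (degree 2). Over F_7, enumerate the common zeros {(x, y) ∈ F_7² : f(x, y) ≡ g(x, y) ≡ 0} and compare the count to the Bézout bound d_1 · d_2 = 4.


Common zeros: {(3, 5), (5, 0)}; count = 2; Bézout bound = 4.

deg(f) = 2, deg(g) = 2, so Bézout bound = 4.
Scan x ∈ F_7. For each x, list the y ∈ F_7 with f(x, y) ≡ 0 and those with g(x, y) ≡ 0 (mod 7); the common zeros in that column are the intersection.
  x = 0: f ≡ 0 at y ∈ ∅; g ≡ 0 at y ∈ ∅; common: ∅.
  x = 1: f ≡ 0 at y ∈ {2}; g ≡ 0 at y ∈ ∅; common: ∅.
  x = 2: f ≡ 0 at y ∈ {6}; g ≡ 0 at y ∈ ∅; common: ∅.
  x = 3: f ≡ 0 at y ∈ {5}; g ≡ 0 at y ∈ {2, 5}; common: {5}.
  x = 4: f ≡ 0 at y ∈ {1}; g ≡ 0 at y ∈ {3, 5}; common: ∅.
  x = 5: f ≡ 0 at y ∈ {0}; g ≡ 0 at y ∈ {0, 2}; common: {0}.
  x = 6: f ≡ 0 at y ∈ {4}; g ≡ 0 at y ∈ {0, 3}; common: ∅.
Collecting: common zeros = {(3, 5), (5, 0)}, so the count is 2.
Comparison with the Bézout bound: 2 ≤ 4 = deg(f)·deg(g), as expected for curves with no common component (the affine F_7-count falls short of the bound because intersections may lie at infinity, over extension fields, or carry multiplicity).


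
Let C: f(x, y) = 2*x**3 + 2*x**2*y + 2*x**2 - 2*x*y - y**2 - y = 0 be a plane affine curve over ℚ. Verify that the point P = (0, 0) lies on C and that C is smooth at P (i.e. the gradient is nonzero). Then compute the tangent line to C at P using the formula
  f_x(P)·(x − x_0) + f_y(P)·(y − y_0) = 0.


Tangent line at P: -y = 0.

Step 1: f(0, 0) = 0, so P lies on C.
Step 2: partial derivatives
  f_x(x, y) = 6*x**2 + 4*x*y + 4*x - 2*y, f_y(x, y) = 2*x**2 - 2*x - 2*y - 1.
  f_x(P) = 0, f_y(P) = -1 (gradient nonzero, so P is smooth).
Step 3: tangent line at P: 0·(x − 0) + -1·(y − 0) = 0.
Expanding: -y = 0.


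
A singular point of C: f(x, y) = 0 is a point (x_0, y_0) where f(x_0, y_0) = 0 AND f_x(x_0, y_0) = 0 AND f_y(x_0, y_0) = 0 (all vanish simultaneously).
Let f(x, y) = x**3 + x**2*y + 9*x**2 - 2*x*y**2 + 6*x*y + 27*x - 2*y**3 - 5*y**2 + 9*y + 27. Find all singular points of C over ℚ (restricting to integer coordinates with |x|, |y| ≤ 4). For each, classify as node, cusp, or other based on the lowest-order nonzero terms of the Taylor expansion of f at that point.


Singular points: {(-3, 0)}; classification: cusp.

Compute partial derivatives:
  f_x = 3*x**2 + 2*x*y + 18*x - 2*y**2 + 6*y + 27.
  f_y = x**2 - 4*x*y + 6*x - 6*y**2 - 10*y + 9.
Scan x_0 ∈ {−4, ..., 4}. For each x_0, f_y(x_0, y) is a polynomial in y; find its integer roots y ∈ {−4, ..., 4}, then test f_x and f at those candidates.
  x = -4: f_y(-4, y) = -6*y**2 + 6*y + 1; no integer root y with |y| ≤ 4.
  x = -3: f_y(-3, y) = -6*y**2 + 2*y; vanishes at y ∈ {0}. (-3, 0): f_x = 0, f = 0 — SINGULAR.
  x = -2: f_y(-2, y) = -6*y**2 - 2*y + 1; no integer root y with |y| ≤ 4.
  x = -1: f_y(-1, y) = -6*y**2 - 6*y + 4; no integer root y with |y| ≤ 4.
  x = 0: f_y(0, y) = -6*y**2 - 10*y + 9; no integer root y with |y| ≤ 4.
  x = 1: f_y(1, y) = -6*y**2 - 14*y + 16; no integer root y with |y| ≤ 4.
  x = 2: f_y(2, y) = -6*y**2 - 18*y + 25; no integer root y with |y| ≤ 4.
  x = 3: f_y(3, y) = -6*y**2 - 22*y + 36; no integer root y with |y| ≤ 4.
  x = 4: f_y(4, y) = -6*y**2 - 26*y + 49; no integer root y with |y| ≤ 4.
Only singular point on the grid: (-3, 0).
Classify: substitute x = -3 + u, y = 0 + v and expand: f = u**3 + u**2*v - 2*u*v**2 - 2*v**3 + v**2.
No constant or linear terms (consistent with a singular point). Quadratic part: v**2. Cubic part: u**3 + u**2*v - 2*u*v**2 - 2*v**3.
The quadratic part v**2 is a perfect square, so there is a single (double) tangent line v = 0, i.e. y = 0. Restricting the cubic part to that line (v = 0) leaves u**3 ≠ 0, so f is not divisible by v and the branch is v² ≈ -u**3 to lowest order — this is a cusp.
Classification: cusp.


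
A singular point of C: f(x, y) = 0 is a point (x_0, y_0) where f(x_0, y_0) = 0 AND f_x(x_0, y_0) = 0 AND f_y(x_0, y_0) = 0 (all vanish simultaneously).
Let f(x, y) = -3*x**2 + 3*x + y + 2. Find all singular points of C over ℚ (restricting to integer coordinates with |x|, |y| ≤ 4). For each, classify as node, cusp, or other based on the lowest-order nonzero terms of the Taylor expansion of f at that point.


No singular points in the scanned grid; C is smooth there.

Compute partial derivatives:
  f_x = 3 - 6*x.
  f_y = 1.
f_y = 1 is a nonzero constant, so f_y never vanishes: no point (x, y) can satisfy f = f_x = f_y = 0. In particular no (x, y) ∈ {−4, ..., 4}² is singular; the curve is smooth.
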